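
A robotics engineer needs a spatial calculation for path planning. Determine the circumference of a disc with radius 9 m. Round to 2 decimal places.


Shape: circle
Radius r = 9 m
Formula: C = 2 * pi * r
C = 2 * pi * 9
C = 18 * pi
C = 56.55
56.55 m


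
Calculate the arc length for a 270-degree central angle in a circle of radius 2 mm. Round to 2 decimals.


Shape: circular arc
Radius r = 2 mm, Angle = 270 degrees
Formula: L = (angle/360) * 2 * pi * r
2 * pi * r = 4 * pi
L = (270/360) * 4 * pi
L = 3 * pi
L = 9.42
9.42 mm


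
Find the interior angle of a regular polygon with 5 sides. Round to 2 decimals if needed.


Shape: regular pentagon (5 sides)
Formula: interior angle = (n - 2) * 180 / n
(n - 2) = 3
(n - 2) * 180 = 540
angle = 540 / 5
angle = 108
108 degrees


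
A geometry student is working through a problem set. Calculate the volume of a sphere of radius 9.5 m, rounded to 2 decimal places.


Shape: sphere
Radius r = 9.5 m
Formula: V = (4/3) * pi * r^3
r^3 = 857.375
(4/3) * 857.375 = 1143.166667
V = 1143.166667 * pi
V = 3591.36
3591.36 m^3


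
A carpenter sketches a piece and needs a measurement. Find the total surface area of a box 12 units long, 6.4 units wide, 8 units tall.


Shape: rectangular prism
l = 12 units, w = 6.4 units, h = 8 units
Formula: SA = 2(lw + lh + wh)
lw = 76.8, lh = 96, wh = 51.2
lw + lh + wh = 224
SA = 2 * 224
SA = 448
448 units^2


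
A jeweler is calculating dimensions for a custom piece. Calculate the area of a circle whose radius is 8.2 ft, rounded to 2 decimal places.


Shape: circle
Radius r = 8.2 ft
Formula: A = pi * r^2
r^2 = 8.2^2 = 67.24
A = pi * 67.24
A = 211.24
211.24 ft^2


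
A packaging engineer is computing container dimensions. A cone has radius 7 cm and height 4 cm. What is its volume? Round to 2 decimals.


Shape: cone
Radius r = 7 cm, Height h = 4 cm
Formula: V = (1/3) * pi * r^2 * h
r^2 = 49
pi * r^2 * h = pi * 49 * 4 = 196 * pi
V = 196 * pi / 3
V = 205.25
205.25 cm^3


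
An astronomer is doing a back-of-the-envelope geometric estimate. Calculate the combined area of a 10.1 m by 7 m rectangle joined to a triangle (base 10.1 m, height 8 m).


Composite shape: rectangle + triangle
Rectangle area = 10.1 * 7 = 70.7
Triangle area = 0.5 * 10.1 * 8 = 40.4
Total = 70.7 + 40.4
Total = 111.1
111.1 m^2


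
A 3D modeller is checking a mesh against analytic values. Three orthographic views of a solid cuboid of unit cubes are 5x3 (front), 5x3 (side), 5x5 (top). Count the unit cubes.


Orthographic views of a solid rectangular block:
Front view 5 x 3 -> length = 5, height = 3
Side view 5 x 3 -> width = 5, height = 3 (consistent)
Top view 5 x 5 -> confirms length = 5, width = 5
The block is 5 x 5 x 3.
Total unit cubes = 5 * 5 * 3 = 75
75 unit cubes


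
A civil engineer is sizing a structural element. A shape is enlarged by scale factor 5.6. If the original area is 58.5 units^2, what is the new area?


Linear scale factor k = 5.6
Original area = 58.5 units^2
Rule: under a linear scaling by k, areas scale by k^2.
k^2 = 5.6^2 = 31.36
New area = 58.5 * 31.36
New area = 1834.56
1834.56 units^2


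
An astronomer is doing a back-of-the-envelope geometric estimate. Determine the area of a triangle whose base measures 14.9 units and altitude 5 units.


Shape: triangle
Base b = 14.9 units, Height h = 5 units
Formula: A = (1/2) * b * h
A = 0.5 * 14.9 * 5
A = 0.5 * 74.5
A = 37.25
37.25 units^2


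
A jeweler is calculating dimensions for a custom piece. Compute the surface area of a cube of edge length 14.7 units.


Shape: cube
Side s = 14.7 units
A cube has 6 square faces.
Formula: SA = 6 * s^2
s^2 = 216.09
SA = 6 * 216.09
SA = 1296.54
1296.54 units^2


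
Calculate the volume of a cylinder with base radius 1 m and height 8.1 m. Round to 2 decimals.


Shape: cylinder
Radius r = 1 m, Height h = 8.1 m
Formula: V = pi * r^2 * h
r^2 = 1
V = pi * 1 * 8.1
V = 8.1 * pi
V = 25.45
25.45 m^3


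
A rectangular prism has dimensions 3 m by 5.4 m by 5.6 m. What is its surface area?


Shape: rectangular prism
l = 3 m, w = 5.4 m, h = 5.6 m
Formula: SA = 2(lw + lh + wh)
lw = 16.2, lh = 16.8, wh = 30.24
lw + lh + wh = 63.24
SA = 2 * 63.24
SA = 126.48
126.48 m^2


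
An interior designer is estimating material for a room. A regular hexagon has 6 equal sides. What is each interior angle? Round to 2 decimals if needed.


Shape: regular hexagon (6 sides)
Formula: interior angle = (n - 2) * 180 / n
(n - 2) = 4
(n - 2) * 180 = 720
angle = 720 / 6
angle = 120
120 degrees


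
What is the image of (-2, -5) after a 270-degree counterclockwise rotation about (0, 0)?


Transformation: rotation about the origin
Original point: (-2, -5)
Rule for 270 deg counterclockwise: (x, y) -> (y, -x)
Apply: (-2, -5) -> (-5, 2)
(-5, 2)


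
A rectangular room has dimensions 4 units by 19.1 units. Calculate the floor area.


Shape: rectangle
Length l = 4 units, Width w = 19.1 units
Formula: A = l * w
A = 4 * 19.1
A = 76.4
76.4 units^2


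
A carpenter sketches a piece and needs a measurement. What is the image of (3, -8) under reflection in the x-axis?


Transformation: reflection
Original point: (3, -8)
Rule for reflection over the x-axis: (x, y) -> (x, -y)
Apply: (3, -8) -> (3, 8)
(3, 8)


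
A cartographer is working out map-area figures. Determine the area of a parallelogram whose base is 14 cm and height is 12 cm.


Shape: parallelogram
Base b = 14 cm, Height h = 12 cm
Formula: A = b * h
A = 14 * 12
A = 168
168 cm^2


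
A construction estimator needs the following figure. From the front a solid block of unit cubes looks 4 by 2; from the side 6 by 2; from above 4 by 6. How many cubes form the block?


Orthographic views of a solid rectangular block:
Front view 4 x 2 -> length = 4, height = 2
Side view 6 x 2 -> width = 6, height = 2 (consistent)
Top view 4 x 6 -> confirms length = 4, width = 6
The block is 4 x 6 x 2.
Total unit cubes = 4 * 6 * 2 = 48
48 unit cubes


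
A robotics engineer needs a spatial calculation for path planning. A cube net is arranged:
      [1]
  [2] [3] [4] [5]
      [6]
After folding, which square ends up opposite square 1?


Net: cross layout. Take square 3 as the base (bottom).
Fold the four squares in the horizontal row up around 3: 2 -> left, 4 -> right, 5 wraps to the top.
Fold 1 and 6 up from 3: 1 -> back, 6 -> front.
Opposite pairs are therefore: (1, 6), (2, 4), (3, 5).
Face 1 is opposite face 6.
face 6


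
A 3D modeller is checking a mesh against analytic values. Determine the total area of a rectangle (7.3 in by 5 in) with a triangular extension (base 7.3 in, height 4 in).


Composite shape: rectangle + triangle
Rectangle area = 7.3 * 5 = 36.5
Triangle area = 0.5 * 7.3 * 4 = 14.6
Total = 36.5 + 14.6
Total = 51.1
51.1 in^2


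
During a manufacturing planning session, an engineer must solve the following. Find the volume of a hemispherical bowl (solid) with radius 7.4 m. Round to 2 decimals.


Shape: hemisphere (half of a sphere)
Radius r = 7.4 m
Formula: V = (1/2) * (4/3) * pi * r^3 = (2/3) * pi * r^3
r^3 = 405.224
(2/3) * 405.224 = 270.149333
V = 270.149333 * pi
V = 848.7
848.7 m^3


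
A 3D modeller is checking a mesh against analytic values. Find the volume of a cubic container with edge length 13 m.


Shape: cube
Side s = 13 m
Formula: V = s^3
V = 13 * 13 * 13
V = 169 * 13
V = 2197
2197 m^3


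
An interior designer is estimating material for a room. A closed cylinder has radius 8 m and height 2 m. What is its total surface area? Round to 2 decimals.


Shape: closed cylinder
Radius r = 8 m, Height h = 2 m
Formula: SA = 2*pi*r^2 + 2*pi*r*h = 2*pi*r*(r + h)
r + h = 10
2 * r * (r + h) = 2 * 8 * 10 = 160
SA = 160 * pi
SA = 502.65
502.65 m^2


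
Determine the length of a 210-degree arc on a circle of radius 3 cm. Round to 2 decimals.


Shape: circular arc
Radius r = 3 cm, Angle = 210 degrees
Formula: L = (angle/360) * 2 * pi * r
2 * pi * r = 6 * pi
L = (210/360) * 6 * pi
L = 3.5 * pi
L = 11
11 cm


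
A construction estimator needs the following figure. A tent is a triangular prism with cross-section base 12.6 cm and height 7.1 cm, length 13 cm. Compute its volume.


Shape: triangular prism
Triangle base = 12.6 cm, triangle height = 7.1 cm, prism length L = 13 cm
Formula: V = (1/2 * b * h_tri) * L
Cross-section area = 0.5 * 12.6 * 7.1 = 44.73
V = 44.73 * 13
V = 581.49
581.49 cm^3


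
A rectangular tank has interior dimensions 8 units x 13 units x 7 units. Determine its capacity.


Shape: rectangular prism
l = 8 units, w = 13 units, h = 7 units
Formula: V = l * w * h
V = 8 * 13 * 7
V = 104 * 7
V = 728
728 units^3


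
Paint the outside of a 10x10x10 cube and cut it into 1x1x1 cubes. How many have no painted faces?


Large cube: 10 x 10 x 10, cut into unit cubes.
n = 10, so n - 2 = 8
Unpainted cubes form the interior (n - 2)^3 block.
(n - 2)^3 = 8^3 = 512
512 unit cubes


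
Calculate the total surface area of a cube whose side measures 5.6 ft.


Shape: cube
Side s = 5.6 ft
A cube has 6 square faces.
Formula: SA = 6 * s^2
s^2 = 31.36
SA = 6 * 31.36
SA = 188.16
188.16 ft^2


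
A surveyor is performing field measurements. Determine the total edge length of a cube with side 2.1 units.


Shape: cube
Side s = 2.1 units
A cube has 12 edges, all equal.
Formula: total edge length = 12 * s
Total = 12 * 2.1
Total = 25.2
25.2 units


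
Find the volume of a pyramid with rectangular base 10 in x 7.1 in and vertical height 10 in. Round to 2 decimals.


Shape: rectangular pyramid
Base: 10 in x 7.1 in, Height h = 10 in
Formula: V = (1/3) * base_area * h
base_area = 10 * 7.1 = 71
base_area * h = 71 * 10 = 710
V = 710 / 3
V = 236.67
236.67 in^3


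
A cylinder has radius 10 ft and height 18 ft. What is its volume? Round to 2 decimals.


Shape: cylinder
Radius r = 10 ft, Height h = 18 ft
Formula: V = pi * r^2 * h
r^2 = 100
V = pi * 100 * 18
V = 1800 * pi
V = 5654.87
5654.87 ft^3


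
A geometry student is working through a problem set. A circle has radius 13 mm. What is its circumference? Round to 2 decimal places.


Shape: circle
Radius r = 13 mm
Formula: C = 2 * pi * r
C = 2 * pi * 13
C = 26 * pi
C = 81.68
81.68 mm


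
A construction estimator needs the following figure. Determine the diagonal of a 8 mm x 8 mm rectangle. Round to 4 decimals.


Shape: rectangle (diagonal via Pythagoras)
Sides: 8 mm and 8 mm
Formula: d = sqrt(l^2 + w^2)
l^2 = 64, w^2 = 64
l^2 + w^2 = 128
d = sqrt(128)
d = 11.3137
11.3137 mm


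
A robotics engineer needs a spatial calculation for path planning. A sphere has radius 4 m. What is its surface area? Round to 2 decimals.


Shape: sphere
Radius r = 4 m
Formula: SA = 4 * pi * r^2
r^2 = 16
SA = 4 * pi * 16
SA = 64 * pi
SA = 201.06
201.06 m^2


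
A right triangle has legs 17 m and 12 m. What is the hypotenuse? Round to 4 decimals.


Shape: right triangle
Legs a = 17 m, b = 12 m
Formula: c = sqrt(a^2 + b^2)
a^2 = 289, b^2 = 144
a^2 + b^2 = 433
c = sqrt(433)
c = 20.8087
20.8087 m


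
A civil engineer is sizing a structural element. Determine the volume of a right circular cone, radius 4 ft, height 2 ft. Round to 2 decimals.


Shape: cone
Radius r = 4 ft, Height h = 2 ft
Formula: V = (1/3) * pi * r^2 * h
r^2 = 16
pi * r^2 * h = pi * 16 * 2 = 32 * pi
V = 32 * pi / 3
V = 33.51
33.51 ft^3


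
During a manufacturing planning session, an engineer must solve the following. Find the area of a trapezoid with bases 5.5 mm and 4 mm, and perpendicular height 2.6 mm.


Shape: trapezoid
Parallel sides a = 5.5 mm, b = 4 mm; Height h = 2.6 mm
Formula: A = (a + b) * h / 2
a + b = 5.5 + 4 = 9.5
A = 9.5 * 2.6 / 2
A = 24.7 / 2
A = 12.35
12.35 mm^2


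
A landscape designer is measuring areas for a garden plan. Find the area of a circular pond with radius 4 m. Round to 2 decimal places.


Shape: circle
Radius r = 4 m
Formula: A = pi * r^2
r^2 = 4^2 = 16
A = pi * 16
A = 50.27
50.27 m^2


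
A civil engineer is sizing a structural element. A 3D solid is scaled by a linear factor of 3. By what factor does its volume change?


Linear scale factor k = 3
Rule: under a linear scaling by k, volumes scale by k^3.
k^3 = 3 * 3 * 3
k^3 = 9 * 3
k^3 = 27
Volume scales by a factor of 27.
27 (dimensionless)


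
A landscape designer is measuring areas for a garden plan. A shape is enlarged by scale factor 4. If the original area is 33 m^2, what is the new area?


Linear scale factor k = 4
Original area = 33 m^2
Rule: under a linear scaling by k, areas scale by k^2.
k^2 = 4^2 = 16
New area = 33 * 16
New area = 528
528 m^2


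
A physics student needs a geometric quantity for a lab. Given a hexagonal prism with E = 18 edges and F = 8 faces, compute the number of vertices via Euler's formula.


Polyhedron: hexagonal prism
Euler's formula for convex polyhedra: V - E + F = 2
Given: E = 18 edges and F = 8 faces
Solve for V:
V = 2 + E - F = 2 + 18 - 8 = 12
12 vertices


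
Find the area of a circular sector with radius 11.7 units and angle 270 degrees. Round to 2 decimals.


Shape: circular sector
Radius r = 11.7 units, Angle = 270 degrees
Formula: A = (angle/360) * pi * r^2
r^2 = 136.89
Fraction of circle = 270/360
A = (270/360) * pi * 136.89
A = 102.6675 * pi
A = 322.54
322.54 units^2


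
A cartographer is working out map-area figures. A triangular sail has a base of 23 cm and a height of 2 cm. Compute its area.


Shape: triangle
Base b = 23 cm, Height h = 2 cm
Formula: A = (1/2) * b * h
A = 0.5 * 23 * 2
A = 0.5 * 46
A = 23
23 cm^2


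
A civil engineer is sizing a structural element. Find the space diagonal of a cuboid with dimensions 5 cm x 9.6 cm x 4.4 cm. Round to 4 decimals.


Shape: rectangular box (space diagonal)
l = 5 cm, w = 9.6 cm, h = 4.4 cm
Visualize: the diagonal of the base, then a right triangle with that diagonal and the height.
Formula: d = sqrt(l^2 + w^2 + h^2)
l^2 + w^2 + h^2 = 25 + 92.16 + 19.36 = 136.52
d = sqrt(136.52)
d = 11.6842
11.6842 cm


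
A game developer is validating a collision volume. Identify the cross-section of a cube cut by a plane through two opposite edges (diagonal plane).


Solid: cube
Cutting plane: through two opposite edges (diagonal plane)
Visualize the intersection of the plane with the solid's surface.
The boundary of the cut region is a rectangle.
rectangle


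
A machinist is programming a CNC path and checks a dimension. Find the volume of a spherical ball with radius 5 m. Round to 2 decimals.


Shape: sphere
Radius r = 5 m
Formula: V = (4/3) * pi * r^3
r^3 = 125
(4/3) * 125 = 166.666667
V = 166.666667 * pi
V = 523.6
523.6 m^3


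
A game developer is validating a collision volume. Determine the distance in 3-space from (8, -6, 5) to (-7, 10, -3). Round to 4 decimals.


3D distance between two points
P1 = (8, -6, 5), P2 = (-7, 10, -3)
Formula: d = sqrt((x2-x1)^2 + (y2-y1)^2 + (z2-z1)^2)
dx = -7 - 8 = -15
dy = 10 - -6 = 16
dz = -3 - 5 = -8
dx^2 + dy^2 + dz^2 = 225 + 256 + 64 = 545
d = sqrt(545)
d = 23.3452
23.3452 units


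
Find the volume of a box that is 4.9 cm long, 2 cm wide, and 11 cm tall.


Shape: rectangular prism
l = 4.9 cm, w = 2 cm, h = 11 cm
Formula: V = l * w * h
V = 4.9 * 2 * 11
V = 9.8 * 11
V = 107.8
107.8 cm^3


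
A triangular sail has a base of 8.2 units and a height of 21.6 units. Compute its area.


Shape: triangle
Base b = 8.2 units, Height h = 21.6 units
Formula: A = (1/2) * b * h
A = 0.5 * 8.2 * 21.6
A = 0.5 * 177.12
A = 88.56
88.56 units^2


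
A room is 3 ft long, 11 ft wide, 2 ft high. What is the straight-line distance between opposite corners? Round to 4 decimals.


Shape: rectangular box (space diagonal)
l = 3 ft, w = 11 ft, h = 2 ft
Visualize: the diagonal of the base, then a right triangle with that diagonal and the height.
Formula: d = sqrt(l^2 + w^2 + h^2)
l^2 + w^2 + h^2 = 9 + 121 + 4 = 134
d = sqrt(134)
d = 11.5758
11.5758 ft


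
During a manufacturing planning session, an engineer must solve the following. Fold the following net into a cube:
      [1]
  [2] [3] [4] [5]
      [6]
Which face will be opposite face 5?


Net: cross layout. Take square 3 as the base (bottom).
Fold the four squares in the horizontal row up around 3: 2 -> left, 4 -> right, 5 wraps to the top.
Fold 1 and 6 up from 3: 1 -> back, 6 -> front.
Opposite pairs are therefore: (1, 6), (2, 4), (3, 5).
Face 5 is opposite face 3.
face 3


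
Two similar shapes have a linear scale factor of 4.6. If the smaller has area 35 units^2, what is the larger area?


Linear scale factor k = 4.6
Original area = 35 units^2
Rule: under a linear scaling by k, areas scale by k^2.
k^2 = 4.6^2 = 21.16
New area = 35 * 21.16
New area = 740.6
740.6 units^2


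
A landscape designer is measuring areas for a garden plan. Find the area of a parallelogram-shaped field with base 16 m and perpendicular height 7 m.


Shape: parallelogram
Base b = 16 m, Height h = 7 m
Formula: A = b * h
A = 16 * 7
A = 112
112 m^2


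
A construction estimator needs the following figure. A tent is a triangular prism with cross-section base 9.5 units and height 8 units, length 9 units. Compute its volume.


Shape: triangular prism
Triangle base = 9.5 units, triangle height = 8 units, prism length L = 9 units
Formula: V = (1/2 * b * h_tri) * L
Cross-section area = 0.5 * 9.5 * 8 = 38
V = 38 * 9
V = 342
342 units^3


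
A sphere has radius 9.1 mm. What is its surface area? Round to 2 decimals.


Shape: sphere
Radius r = 9.1 mm
Formula: SA = 4 * pi * r^2
r^2 = 82.81
SA = 4 * pi * 82.81
SA = 331.24 * pi
SA = 1040.62
1040.62 mm^2


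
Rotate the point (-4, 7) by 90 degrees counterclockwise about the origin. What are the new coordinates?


Transformation: rotation about the origin
Original point: (-4, 7)
Rule for 90 deg counterclockwise: (x, y) -> (-y, x)
Apply: (-4, 7) -> (-7, -4)
(-7, -4)


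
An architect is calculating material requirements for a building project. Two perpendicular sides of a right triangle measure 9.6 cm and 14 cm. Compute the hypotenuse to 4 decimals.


Shape: right triangle
Legs a = 9.6 cm, b = 14 cm
Formula: c = sqrt(a^2 + b^2)
a^2 = 92.16, b^2 = 196
a^2 + b^2 = 288.16
c = sqrt(288.16)
c = 16.9753
16.9753 cm


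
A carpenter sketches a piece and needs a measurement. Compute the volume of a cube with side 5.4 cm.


Shape: cube
Side s = 5.4 cm
Formula: V = s^3
V = 5.4 * 5.4 * 5.4
V = 29.16 * 5.4
V = 157.464
157.464 cm^3


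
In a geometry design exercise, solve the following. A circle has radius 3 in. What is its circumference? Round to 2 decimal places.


Shape: circle
Radius r = 3 in
Formula: C = 2 * pi * r
C = 2 * pi * 3
C = 6 * pi
C = 18.85
18.85 in


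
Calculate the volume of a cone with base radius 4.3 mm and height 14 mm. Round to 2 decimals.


Shape: cone
Radius r = 4.3 mm, Height h = 14 mm
Formula: V = (1/3) * pi * r^2 * h
r^2 = 18.49
pi * r^2 * h = pi * 18.49 * 14 = 258.86 * pi
V = 258.86 * pi / 3
V = 271.08
271.08 mm^3


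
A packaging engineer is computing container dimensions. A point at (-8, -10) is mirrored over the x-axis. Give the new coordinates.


Transformation: reflection
Original point: (-8, -10)
Rule for reflection over the x-axis: (x, y) -> (x, -y)
Apply: (-8, -10) -> (-8, 10)
(-8, 10)


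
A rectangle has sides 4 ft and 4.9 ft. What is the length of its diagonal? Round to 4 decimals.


Shape: rectangle (diagonal via Pythagoras)
Sides: 4 ft and 4.9 ft
Formula: d = sqrt(l^2 + w^2)
l^2 = 16, w^2 = 24.01
l^2 + w^2 = 40.01
d = sqrt(40.01)
d = 6.3253
6.3253 ft


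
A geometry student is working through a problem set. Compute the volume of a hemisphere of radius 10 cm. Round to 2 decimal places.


Shape: hemisphere (half of a sphere)
Radius r = 10 cm
Formula: V = (1/2) * (4/3) * pi * r^3 = (2/3) * pi * r^3
r^3 = 1000
(2/3) * 1000 = 666.666667
V = 666.666667 * pi
V = 2094.4
2094.4 cm^3


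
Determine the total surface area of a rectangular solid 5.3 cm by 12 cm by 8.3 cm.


Shape: rectangular prism
l = 5.3 cm, w = 12 cm, h = 8.3 cm
Formula: SA = 2(lw + lh + wh)
lw = 63.6, lh = 43.99, wh = 99.6
lw + lh + wh = 207.19
SA = 2 * 207.19
SA = 414.38
414.38 cm^2


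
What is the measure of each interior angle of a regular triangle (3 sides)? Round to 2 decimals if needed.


Shape: regular triangle (3 sides)
Formula: interior angle = (n - 2) * 180 / n
(n - 2) = 1
(n - 2) * 180 = 180
angle = 180 / 3
angle = 60
60 degrees


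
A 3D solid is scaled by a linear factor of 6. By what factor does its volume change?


Linear scale factor k = 6
Rule: under a linear scaling by k, volumes scale by k^3.
k^3 = 6 * 6 * 6
k^3 = 36 * 6
k^3 = 216
Volume scales by a factor of 216.
216 (dimensionless)


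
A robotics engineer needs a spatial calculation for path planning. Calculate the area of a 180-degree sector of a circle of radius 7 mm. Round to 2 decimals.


Shape: circular sector
Radius r = 7 mm, Angle = 180 degrees
Formula: A = (angle/360) * pi * r^2
r^2 = 49
Fraction of circle = 180/360
A = (180/360) * pi * 49
A = 24.5 * pi
A = 76.97
76.97 mm^2


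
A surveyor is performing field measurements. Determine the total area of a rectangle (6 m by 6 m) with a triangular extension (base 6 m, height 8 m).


Composite shape: rectangle + triangle
Rectangle area = 6 * 6 = 36
Triangle area = 0.5 * 6 * 8 = 24
Total = 36 + 24
Total = 60
60 m^2


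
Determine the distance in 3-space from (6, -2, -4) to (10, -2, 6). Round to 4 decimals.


3D distance between two points
P1 = (6, -2, -4), P2 = (10, -2, 6)
Formula: d = sqrt((x2-x1)^2 + (y2-y1)^2 + (z2-z1)^2)
dx = 10 - 6 = 4
dy = -2 - -2 = 0
dz = 6 - -4 = 10
dx^2 + dy^2 + dz^2 = 16 + 0 + 100 = 116
d = sqrt(116)
d = 10.7703
10.7703 units


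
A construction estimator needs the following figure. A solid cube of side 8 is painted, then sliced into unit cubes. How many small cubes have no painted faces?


Large cube: 8 x 8 x 8, cut into unit cubes.
n = 8, so n - 2 = 6
Unpainted cubes form the interior (n - 2)^3 block.
(n - 2)^3 = 6^3 = 216
216 unit cubes


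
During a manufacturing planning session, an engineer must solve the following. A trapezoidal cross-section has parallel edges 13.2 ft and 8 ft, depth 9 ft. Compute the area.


Shape: trapezoid
Parallel sides a = 13.2 ft, b = 8 ft; Height h = 9 ft
Formula: A = (a + b) * h / 2
a + b = 13.2 + 8 = 21.2
A = 21.2 * 9 / 2
A = 190.8 / 2
A = 95.4
95.4 ft^2


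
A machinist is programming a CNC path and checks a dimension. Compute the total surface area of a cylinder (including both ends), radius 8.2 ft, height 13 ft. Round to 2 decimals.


Shape: closed cylinder
Radius r = 8.2 ft, Height h = 13 ft
Formula: SA = 2*pi*r^2 + 2*pi*r*h = 2*pi*r*(r + h)
r + h = 21.2
2 * r * (r + h) = 2 * 8.2 * 21.2 = 347.68
SA = 347.68 * pi
SA = 1092.27
1092.27 ft^2


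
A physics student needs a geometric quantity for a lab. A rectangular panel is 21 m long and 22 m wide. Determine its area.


Shape: rectangle
Length l = 21 m, Width w = 22 m
Formula: A = l * w
A = 21 * 22
A = 462
462 m^2


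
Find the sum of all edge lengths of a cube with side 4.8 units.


Shape: cube
Side s = 4.8 units
A cube has 12 edges, all equal.
Formula: total edge length = 12 * s
Total = 12 * 4.8
Total = 57.6
57.6 units


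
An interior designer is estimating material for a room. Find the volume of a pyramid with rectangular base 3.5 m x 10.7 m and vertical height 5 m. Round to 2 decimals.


Shape: rectangular pyramid
Base: 3.5 m x 10.7 m, Height h = 5 m
Formula: V = (1/3) * base_area * h
base_area = 3.5 * 10.7 = 37.45
base_area * h = 37.45 * 5 = 187.25
V = 187.25 / 3
V = 62.42
62.42 m^3


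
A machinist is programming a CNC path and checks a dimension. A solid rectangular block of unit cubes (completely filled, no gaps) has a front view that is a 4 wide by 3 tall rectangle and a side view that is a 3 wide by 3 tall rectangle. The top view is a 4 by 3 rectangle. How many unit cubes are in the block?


Orthographic views of a solid rectangular block:
Front view 4 x 3 -> length = 4, height = 3
Side view 3 x 3 -> width = 3, height = 3 (consistent)
Top view 4 x 3 -> confirms length = 4, width = 3
The block is 4 x 3 x 3.
Total unit cubes = 4 * 3 * 3 = 36
36 unit cubes


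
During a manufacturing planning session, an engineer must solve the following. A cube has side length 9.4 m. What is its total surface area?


Shape: cube
Side s = 9.4 m
A cube has 6 square faces.
Formula: SA = 6 * s^2
s^2 = 88.36
SA = 6 * 88.36
SA = 530.16
530.16 m^2


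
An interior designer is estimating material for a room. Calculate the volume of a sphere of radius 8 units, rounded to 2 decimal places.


Shape: sphere
Radius r = 8 units
Formula: V = (4/3) * pi * r^3
r^3 = 512
(4/3) * 512 = 682.666667
V = 682.666667 * pi
V = 2144.66
2144.66 units^3


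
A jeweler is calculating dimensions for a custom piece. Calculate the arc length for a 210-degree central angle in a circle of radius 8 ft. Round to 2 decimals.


Shape: circular arc
Radius r = 8 ft, Angle = 210 degrees
Formula: L = (angle/360) * 2 * pi * r
2 * pi * r = 16 * pi
L = (210/360) * 16 * pi
L = 9.333333 * pi
L = 29.32
29.32 ft


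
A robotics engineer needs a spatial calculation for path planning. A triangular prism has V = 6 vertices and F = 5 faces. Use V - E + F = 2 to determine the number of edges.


Polyhedron: triangular prism
Euler's formula for convex polyhedra: V - E + F = 2
Given: V = 6 vertices and F = 5 faces
Solve for E:
E = V + F - 2 = 6 + 5 - 2 = 9
9 edges


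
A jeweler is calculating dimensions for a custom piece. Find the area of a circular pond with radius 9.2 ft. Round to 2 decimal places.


Shape: circle
Radius r = 9.2 ft
Formula: A = pi * r^2
r^2 = 9.2^2 = 84.64
A = pi * 84.64
A = 265.9
265.9 ft^2


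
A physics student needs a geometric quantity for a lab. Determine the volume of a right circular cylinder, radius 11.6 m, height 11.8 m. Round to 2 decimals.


Shape: cylinder
Radius r = 11.6 m, Height h = 11.8 m
Formula: V = pi * r^2 * h
r^2 = 134.56
V = pi * 134.56 * 11.8
V = 1587.808 * pi
V = 4988.25
4988.25 m^3


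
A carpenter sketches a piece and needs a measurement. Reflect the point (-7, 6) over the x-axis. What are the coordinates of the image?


Transformation: reflection
Original point: (-7, 6)
Rule for reflection over the x-axis: (x, y) -> (x, -y)
Apply: (-7, 6) -> (-7, -6)
(-7, -6)


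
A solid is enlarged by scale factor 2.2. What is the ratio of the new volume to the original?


Linear scale factor k = 2.2
Rule: under a linear scaling by k, volumes scale by k^3.
k^3 = 2.2 * 2.2 * 2.2
k^3 = 4.84 * 2.2
k^3 = 10.648
Volume scales by a factor of 10.648.
10.648 (dimensionless)


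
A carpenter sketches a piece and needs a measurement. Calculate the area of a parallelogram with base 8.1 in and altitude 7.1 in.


Shape: parallelogram
Base b = 8.1 in, Height h = 7.1 in
Formula: A = b * h
A = 8.1 * 7.1
A = 57.51
57.51 in^2


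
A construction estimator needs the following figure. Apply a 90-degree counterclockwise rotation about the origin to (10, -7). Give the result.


Transformation: rotation about the origin
Original point: (10, -7)
Rule for 90 deg counterclockwise: (x, y) -> (-y, x)
Apply: (10, -7) -> (7, 10)
(7, 10)


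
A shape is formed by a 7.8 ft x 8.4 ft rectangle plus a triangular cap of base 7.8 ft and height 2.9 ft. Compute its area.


Composite shape: rectangle + triangle
Rectangle area = 7.8 * 8.4 = 65.52
Triangle area = 0.5 * 7.8 * 2.9 = 11.31
Total = 65.52 + 11.31
Total = 76.83
76.83 ft^2


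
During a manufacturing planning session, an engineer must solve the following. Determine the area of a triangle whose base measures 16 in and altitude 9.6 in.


Shape: triangle
Base b = 16 in, Height h = 9.6 in
Formula: A = (1/2) * b * h
A = 0.5 * 16 * 9.6
A = 0.5 * 153.6
A = 76.8
76.8 in^2


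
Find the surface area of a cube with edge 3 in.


Shape: cube
Side s = 3 in
A cube has 6 square faces.
Formula: SA = 6 * s^2
s^2 = 9
SA = 6 * 9
SA = 54
54 in^2


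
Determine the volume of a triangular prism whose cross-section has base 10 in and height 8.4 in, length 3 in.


Shape: triangular prism
Triangle base = 10 in, triangle height = 8.4 in, prism length L = 3 in
Formula: V = (1/2 * b * h_tri) * L
Cross-section area = 0.5 * 10 * 8.4 = 42
V = 42 * 3
V = 126
126 in^3


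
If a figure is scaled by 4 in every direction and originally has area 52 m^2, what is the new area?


Linear scale factor k = 4
Original area = 52 m^2
Rule: under a linear scaling by k, areas scale by k^2.
k^2 = 4^2 = 16
New area = 52 * 16
New area = 832
832 m^2


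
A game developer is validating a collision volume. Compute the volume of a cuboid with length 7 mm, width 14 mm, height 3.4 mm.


Shape: rectangular prism
l = 7 mm, w = 14 mm, h = 3.4 mm
Formula: V = l * w * h
V = 7 * 14 * 3.4
V = 98 * 3.4
V = 333.2
333.2 mm^3


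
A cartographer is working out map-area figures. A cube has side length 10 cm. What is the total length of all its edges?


Shape: cube
Side s = 10 cm
A cube has 12 edges, all equal.
Formula: total edge length = 12 * s
Total = 12 * 10
Total = 120
120 cm


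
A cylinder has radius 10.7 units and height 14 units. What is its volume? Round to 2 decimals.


Shape: cylinder
Radius r = 10.7 units, Height h = 14 units
Formula: V = pi * r^2 * h
r^2 = 114.49
V = pi * 114.49 * 14
V = 1602.86 * pi
V = 5035.53
5035.53 units^3


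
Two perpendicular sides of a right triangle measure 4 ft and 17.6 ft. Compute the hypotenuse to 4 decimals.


Shape: right triangle
Legs a = 4 ft, b = 17.6 ft
Formula: c = sqrt(a^2 + b^2)
a^2 = 16, b^2 = 309.76
a^2 + b^2 = 325.76
c = sqrt(325.76)
c = 18.0488
18.0488 ft


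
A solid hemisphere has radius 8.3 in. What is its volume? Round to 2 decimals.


Shape: hemisphere (half of a sphere)
Radius r = 8.3 in
Formula: V = (1/2) * (4/3) * pi * r^3 = (2/3) * pi * r^3
r^3 = 571.787
(2/3) * 571.787 = 381.191333
V = 381.191333 * pi
V = 1197.55
1197.55 in^3


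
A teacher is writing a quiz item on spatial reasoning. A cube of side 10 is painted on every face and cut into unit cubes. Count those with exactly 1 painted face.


Large cube: 10 x 10 x 10, cut into unit cubes.
n = 10, so n - 2 = 8
Cubes with 1 painted face lie in the interior of each face.
A cube has 6 faces; each contributes (n - 2)^2 = 64 such cubes.
Count = 6 * 64 = 384
384 unit cubes


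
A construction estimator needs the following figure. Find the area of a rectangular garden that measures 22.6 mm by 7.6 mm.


Shape: rectangle
Length l = 22.6 mm, Width w = 7.6 mm
Formula: A = l * w
A = 22.6 * 7.6
A = 171.76
171.76 mm^2


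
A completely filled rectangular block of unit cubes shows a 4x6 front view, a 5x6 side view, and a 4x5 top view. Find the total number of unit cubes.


Orthographic views of a solid rectangular block:
Front view 4 x 6 -> length = 4, height = 6
Side view 5 x 6 -> width = 5, height = 6 (consistent)
Top view 4 x 5 -> confirms length = 4, width = 5
The block is 4 x 5 x 6.
Total unit cubes = 4 * 5 * 6 = 120
120 unit cubes


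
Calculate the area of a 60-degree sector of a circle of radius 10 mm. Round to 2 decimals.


Shape: circular sector
Radius r = 10 mm, Angle = 60 degrees
Formula: A = (angle/360) * pi * r^2
r^2 = 100
Fraction of circle = 60/360
A = (60/360) * pi * 100
A = 16.666667 * pi
A = 52.36
52.36 mm^2


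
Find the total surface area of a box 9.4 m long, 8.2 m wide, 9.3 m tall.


Shape: rectangular prism
l = 9.4 m, w = 8.2 m, h = 9.3 m
Formula: SA = 2(lw + lh + wh)
lw = 77.08, lh = 87.42, wh = 76.26
lw + lh + wh = 240.76
SA = 2 * 240.76
SA = 481.52
481.52 m^2


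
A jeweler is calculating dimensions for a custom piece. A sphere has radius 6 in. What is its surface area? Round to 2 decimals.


Shape: sphere
Radius r = 6 in
Formula: SA = 4 * pi * r^2
r^2 = 36
SA = 4 * pi * 36
SA = 144 * pi
SA = 452.39
452.39 in^2


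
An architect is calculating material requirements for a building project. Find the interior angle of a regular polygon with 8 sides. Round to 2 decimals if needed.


Shape: regular octagon (8 sides)
Formula: interior angle = (n - 2) * 180 / n
(n - 2) = 6
(n - 2) * 180 = 1080
angle = 1080 / 8
angle = 135
135 degrees


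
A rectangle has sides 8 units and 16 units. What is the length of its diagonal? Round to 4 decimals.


Shape: rectangle (diagonal via Pythagoras)
Sides: 8 units and 16 units
Formula: d = sqrt(l^2 + w^2)
l^2 = 64, w^2 = 256
l^2 + w^2 = 320
d = sqrt(320)
d = 17.8885
17.8885 units


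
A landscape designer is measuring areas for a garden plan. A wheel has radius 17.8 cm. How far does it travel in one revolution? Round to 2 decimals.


Shape: circle
Radius r = 17.8 cm
Formula: C = 2 * pi * r
C = 2 * pi * 17.8
C = 35.6 * pi
C = 111.84
111.84 cm


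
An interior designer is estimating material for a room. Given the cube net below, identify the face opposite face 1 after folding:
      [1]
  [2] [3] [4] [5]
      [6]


Net: cross layout. Take square 3 as the base (bottom).
Fold the four squares in the horizontal row up around 3: 2 -> left, 4 -> right, 5 wraps to the top.
Fold 1 and 6 up from 3: 1 -> back, 6 -> front.
Opposite pairs are therefore: (1, 6), (2, 4), (3, 5).
Face 1 is opposite face 6.
face 6


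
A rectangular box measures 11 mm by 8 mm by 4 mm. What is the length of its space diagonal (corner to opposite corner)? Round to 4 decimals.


Shape: rectangular box (space diagonal)
l = 11 mm, w = 8 mm, h = 4 mm
Visualize: the diagonal of the base, then a right triangle with that diagonal and the height.
Formula: d = sqrt(l^2 + w^2 + h^2)
l^2 + w^2 + h^2 = 121 + 64 + 16 = 201
d = sqrt(201)
d = 14.1774
14.1774 mm


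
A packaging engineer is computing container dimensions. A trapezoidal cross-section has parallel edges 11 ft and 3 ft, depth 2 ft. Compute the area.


Shape: trapezoid
Parallel sides a = 11 ft, b = 3 ft; Height h = 2 ft
Formula: A = (a + b) * h / 2
a + b = 11 + 3 = 14
A = 14 * 2 / 2
A = 28 / 2
A = 14
14 ft^2


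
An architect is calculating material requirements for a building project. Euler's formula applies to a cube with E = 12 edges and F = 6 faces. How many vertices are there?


Polyhedron: cube
Euler's formula for convex polyhedra: V - E + F = 2
Given: E = 12 edges and F = 6 faces
Solve for V:
V = 2 + E - F = 2 + 12 - 6 = 8
8 vertices


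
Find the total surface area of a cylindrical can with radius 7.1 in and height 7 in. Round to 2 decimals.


Shape: closed cylinder
Radius r = 7.1 in, Height h = 7 in
Formula: SA = 2*pi*r^2 + 2*pi*r*h = 2*pi*r*(r + h)
r + h = 14.1
2 * r * (r + h) = 2 * 7.1 * 14.1 = 200.22
SA = 200.22 * pi
SA = 629.01
629.01 in^2


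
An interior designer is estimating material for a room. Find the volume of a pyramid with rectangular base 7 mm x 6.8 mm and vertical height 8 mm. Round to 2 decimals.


Shape: rectangular pyramid
Base: 7 mm x 6.8 mm, Height h = 8 mm
Formula: V = (1/3) * base_area * h
base_area = 7 * 6.8 = 47.6
base_area * h = 47.6 * 8 = 380.8
V = 380.8 / 3
V = 126.93
126.93 mm^3


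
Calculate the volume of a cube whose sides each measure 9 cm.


Shape: cube
Side s = 9 cm
Formula: V = s^3
V = 9 * 9 * 9
V = 81 * 9
V = 729
729 cm^3


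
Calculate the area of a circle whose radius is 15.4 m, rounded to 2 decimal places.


Shape: circle
Radius r = 15.4 m
Formula: A = pi * r^2
r^2 = 15.4^2 = 237.16
A = pi * 237.16
A = 745.06
745.06 m^2


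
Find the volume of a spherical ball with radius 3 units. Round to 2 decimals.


Shape: sphere
Radius r = 3 units
Formula: V = (4/3) * pi * r^3
r^3 = 27
(4/3) * 27 = 36
V = 36 * pi
V = 113.1
113.1 units^3


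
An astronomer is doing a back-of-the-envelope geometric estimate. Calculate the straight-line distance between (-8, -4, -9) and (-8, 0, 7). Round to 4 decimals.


3D distance between two points
P1 = (-8, -4, -9), P2 = (-8, 0, 7)
Formula: d = sqrt((x2-x1)^2 + (y2-y1)^2 + (z2-z1)^2)
dx = -8 - -8 = 0
dy = 0 - -4 = 4
dz = 7 - -9 = 16
dx^2 + dy^2 + dz^2 = 0 + 16 + 256 = 272
d = sqrt(272)
d = 16.4924
16.4924 units


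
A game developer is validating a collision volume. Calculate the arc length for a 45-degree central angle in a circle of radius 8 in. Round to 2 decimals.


Shape: circular arc
Radius r = 8 in, Angle = 45 degrees
Formula: L = (angle/360) * 2 * pi * r
2 * pi * r = 16 * pi
L = (45/360) * 16 * pi
L = 2 * pi
L = 6.28
6.28 in


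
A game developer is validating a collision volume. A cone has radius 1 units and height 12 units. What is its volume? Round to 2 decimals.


Shape: cone
Radius r = 1 units, Height h = 12 units
Formula: V = (1/3) * pi * r^2 * h
r^2 = 1
pi * r^2 * h = pi * 1 * 12 = 12 * pi
V = 12 * pi / 3
V = 12.57
12.57 units^3


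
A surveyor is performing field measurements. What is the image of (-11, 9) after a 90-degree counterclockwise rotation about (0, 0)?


Transformation: rotation about the origin
Original point: (-11, 9)
Rule for 90 deg counterclockwise: (x, y) -> (-y, x)
Apply: (-11, 9) -> (-9, -11)
(-9, -11)


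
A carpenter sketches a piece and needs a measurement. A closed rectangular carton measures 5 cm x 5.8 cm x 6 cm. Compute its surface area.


Shape: rectangular prism
l = 5 cm, w = 5.8 cm, h = 6 cm
Formula: SA = 2(lw + lh + wh)
lw = 29, lh = 30, wh = 34.8
lw + lh + wh = 93.8
SA = 2 * 93.8
SA = 187.6
187.6 cm^2


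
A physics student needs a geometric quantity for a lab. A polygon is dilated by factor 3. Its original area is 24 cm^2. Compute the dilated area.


Linear scale factor k = 3
Original area = 24 cm^2
Rule: under a linear scaling by k, areas scale by k^2.
k^2 = 3^2 = 9
New area = 24 * 9
New area = 216
216 cm^2


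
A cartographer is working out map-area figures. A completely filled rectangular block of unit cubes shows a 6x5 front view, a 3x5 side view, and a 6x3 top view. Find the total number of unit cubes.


Orthographic views of a solid rectangular block:
Front view 6 x 5 -> length = 6, height = 5
Side view 3 x 5 -> width = 3, height = 5 (consistent)
Top view 6 x 3 -> confirms length = 6, width = 3
The block is 6 x 3 x 5.
Total unit cubes = 6 * 3 * 5 = 90
90 unit cubes


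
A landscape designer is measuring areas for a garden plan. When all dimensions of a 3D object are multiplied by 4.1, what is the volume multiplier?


Linear scale factor k = 4.1
Rule: under a linear scaling by k, volumes scale by k^3.
k^3 = 4.1 * 4.1 * 4.1
k^3 = 16.81 * 4.1
k^3 = 68.921
Volume scales by a factor of 68.921.
68.921 (dimensionless)


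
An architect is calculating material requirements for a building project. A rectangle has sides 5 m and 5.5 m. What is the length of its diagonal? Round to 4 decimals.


Shape: rectangle (diagonal via Pythagoras)
Sides: 5 m and 5.5 m
Formula: d = sqrt(l^2 + w^2)
l^2 = 25, w^2 = 30.25
l^2 + w^2 = 55.25
d = sqrt(55.25)
d = 7.433
7.433 m


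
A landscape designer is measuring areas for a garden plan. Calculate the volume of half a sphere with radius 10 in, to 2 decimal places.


Shape: hemisphere (half of a sphere)
Radius r = 10 in
Formula: V = (1/2) * (4/3) * pi * r^3 = (2/3) * pi * r^3
r^3 = 1000
(2/3) * 1000 = 666.666667
V = 666.666667 * pi
V = 2094.4
2094.4 in^3


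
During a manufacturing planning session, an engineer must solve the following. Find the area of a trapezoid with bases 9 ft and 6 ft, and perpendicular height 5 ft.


Shape: trapezoid
Parallel sides a = 9 ft, b = 6 ft; Height h = 5 ft
Formula: A = (a + b) * h / 2
a + b = 9 + 6 = 15
A = 15 * 5 / 2
A = 75 / 2
A = 37.5
37.5 ft^2


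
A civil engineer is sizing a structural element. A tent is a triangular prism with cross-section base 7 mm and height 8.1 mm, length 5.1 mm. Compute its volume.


Shape: triangular prism
Triangle base = 7 mm, triangle height = 8.1 mm, prism length L = 5.1 mm
Formula: V = (1/2 * b * h_tri) * L
Cross-section area = 0.5 * 7 * 8.1 = 28.35
V = 28.35 * 5.1
V = 144.585
144.585 mm^3


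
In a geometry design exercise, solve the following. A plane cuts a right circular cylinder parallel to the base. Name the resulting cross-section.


Solid: right circular cylinder
Cutting plane: parallel to the base
Visualize the intersection of the plane with the solid's surface.
The boundary of the cut region is a circle.
circle
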